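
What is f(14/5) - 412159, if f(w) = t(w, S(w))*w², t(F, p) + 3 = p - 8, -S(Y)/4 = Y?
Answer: -51541631/125 ≈ -4.1233e+5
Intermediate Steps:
S(Y) = -4*Y
t(F, p) = -11 + p (t(F, p) = -3 + (p - 8) = -3 + (-8 + p) = -11 + p)
f(w) = w²*(-11 - 4*w) (f(w) = (-11 - 4*w)*w² = w²*(-11 - 4*w))
f(14/5) - 412159 = (14/5)²*(-11 - 56/5) - 412159 = (14*(⅕))²*(-11 - 56/5) - 412159 = (14/5)²*(-11 - 4*14/5) - 412159 = 196*(-11 - 56/5)/25 - 412159 = (196/25)*(-111/5) - 412159 = -21756/125 - 412159 = -51541631/125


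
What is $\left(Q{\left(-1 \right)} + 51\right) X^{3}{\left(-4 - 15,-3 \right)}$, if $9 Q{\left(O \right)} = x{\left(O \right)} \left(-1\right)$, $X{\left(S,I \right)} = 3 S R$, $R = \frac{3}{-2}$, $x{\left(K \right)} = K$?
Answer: $\frac{63891585}{2} \approx 3.1946 \cdot 10^{7}$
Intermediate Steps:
$R = - \frac{3}{2}$ ($R = 3 \left(- \frac{1}{2}\right) = - \frac{3}{2} \approx -1.5$)
$X{\left(S,I \right)} = - \frac{9 S}{2}$ ($X{\left(S,I \right)} = 3 S \left(- \frac{3}{2}\right) = - \frac{9 S}{2}$)
$Q{\left(O \right)} = - \frac{O}{9}$ ($Q{\left(O \right)} = \frac{O \left(-1\right)}{9} = \frac{\left(-1\right) O}{9} = - \frac{O}{9}$)
$\left(Q{\left(-1 \right)} + 51\right) X^{3}{\left(-4 - 15,-3 \right)} = \left(\left(- \frac{1}{9}\right) \left(-1\right) + 51\right) \left(- \frac{9 \left(-4 - 15\right)}{2}\right)^{3} = \left(\frac{1}{9} + 51\right) \left(- \frac{9 \left(-4 - 15\right)}{2}\right)^{3} = \frac{460 \left(\left(- \frac{9}{2}\right) \left(-19\right)\right)^{3}}{9} = \frac{460 \left(\frac{171}{2}\right)^{3}}{9} = \frac{460}{9} \cdot \frac{5000211}{8} = \frac{63891585}{2}$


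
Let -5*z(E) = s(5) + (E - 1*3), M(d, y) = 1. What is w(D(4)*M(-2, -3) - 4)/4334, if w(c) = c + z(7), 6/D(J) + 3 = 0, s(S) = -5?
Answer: -29/21670 ≈ -0.0013383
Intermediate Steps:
z(E) = 8/5 - E/5 (z(E) = -(-5 + (E - 1*3))/5 = -(-5 + (E - 3))/5 = -(-5 + (-3 + E))/5 = -(-8 + E)/5 = 8/5 - E/5)
D(J) = -2 (D(J) = 6/(-3 + 0) = 6/(-3) = 6*(-⅓) = -2)
w(c) = ⅕ + c (w(c) = c + (8/5 - ⅕*7) = c + (8/5 - 7/5) = c + ⅕ = ⅕ + c)
w(D(4)*M(-2, -3) - 4)/4334 = (⅕ + (-2*1 - 4))/4334 = (⅕ + (-2 - 4))*(1/4334) = (⅕ - 6)*(1/4334) = -29/5*1/4334 = -29/21670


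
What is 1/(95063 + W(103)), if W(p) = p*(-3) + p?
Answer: 1/94857 ≈ 1.0542e-5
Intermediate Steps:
W(p) = -2*p (W(p) = -3*p + p = -2*p)
1/(95063 + W(103)) = 1/(95063 - 2*103) = 1/(95063 - 206) = 1/94857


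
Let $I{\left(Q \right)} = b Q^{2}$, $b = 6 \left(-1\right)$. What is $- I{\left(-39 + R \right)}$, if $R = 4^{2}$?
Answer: $3174$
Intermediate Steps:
$R = 16$
$b = -6$
$I{\left(Q \right)} = - 6 Q^{2}$
$- I{\left(-39 + R \right)} = - \left(-6\right) \left(-39 + 16\right)^{2} = - \left(-6\right) \left(-23\right)^{2} = - \left(-6\right) 529 = \left(-1\right) \left(-3174\right) = 3174$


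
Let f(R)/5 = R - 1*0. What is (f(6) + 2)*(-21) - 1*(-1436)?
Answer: 764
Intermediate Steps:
f(R) = 5*R (f(R) = 5*(R - 1*0) = 5*(R + 0) = 5*R)
(f(6) + 2)*(-21) - 1*(-1436) = (5*6 + 2)*(-21) - 1*(-1436) = (30 + 2)*(-21) + 1436 = 32*(-21) + 1436 = -672 + 1436 = 764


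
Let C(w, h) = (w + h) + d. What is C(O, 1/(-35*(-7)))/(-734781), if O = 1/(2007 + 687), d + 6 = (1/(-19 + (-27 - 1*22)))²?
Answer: 397774399/48750782083920 ≈ 8.1593e-6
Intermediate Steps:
d = -27743/4624 (d = -6 + (1/(-19 + (-27 - 1*22)))² = -6 + (1/(-19 + (-27 - 22)))² = -6 + (1/(-19 - 49))² = -6 + (1/(-68))² = -6 + (-1/68)² = -6 + 1/4624 = -27743/4624 ≈ -5.9998)
O = 1/2694 ≈ 0.00037120
C(w, h) = -27743/4624 + h + w (C(w, h) = (w + h) - 27743/4624 = (h + w) - 27743/4624 = -27743/4624 + h + w)
C(O, 1/(-35*(-7)))/(-734781) = (-27743/4624 + 1/(-35*(-7)) + 1/2694)/(-734781) = (-27743/4624 + 1/245 + 1/2694)*(-1/734781) = -9148811177/1525989360*(-1/734781) = 397774399/48750782083920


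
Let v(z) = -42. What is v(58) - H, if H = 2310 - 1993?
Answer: -359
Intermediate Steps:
H = 317
v(58) - H = -42 - 1*317 = -42 - 317 = -359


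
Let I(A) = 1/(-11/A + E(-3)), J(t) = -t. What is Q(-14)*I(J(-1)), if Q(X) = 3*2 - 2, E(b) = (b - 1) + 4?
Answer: -4/11 ≈ -0.36364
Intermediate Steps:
E(b) = 3 + b (E(b) = (-1 + b) + 4 = 3 + b)
I(A) = -A/11 (I(A) = 1/(-11/A + (3 - 3)) = 1/(-11/A + 0) = 1/(-11/A) = -A/11)
Q(X) = 4 (Q(X) = 6 - 2 = 4)
Q(-14)*I(J(-1)) = 4*(-(-1)*(-1)/11) = 4*(-1/11*1) = 4*(-1/11) = -4/11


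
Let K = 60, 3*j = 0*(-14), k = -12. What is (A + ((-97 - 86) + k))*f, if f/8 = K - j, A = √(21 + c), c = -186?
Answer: -93600 + 480*I*√165 ≈ -93600.0 + 6165.7*I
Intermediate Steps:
j = 0 (j = (0*(-14))/3 = (⅓)*0 = 0)
A = I*√165 (A = √(21 - 186) = √(-165) = I*√165 ≈ 12.845*I)
f = 480 (f = 8*(60 - 1*0) = 8*(60 + 0) = 8*60 = 480)
(A + ((-97 - 86) + k))*f = (I*√165 + ((-97 - 86) - 12))*480 = (I*√165 + (-183 - 12))*480 = (I*√165 - 195)*480 = (-195 + I*√165)*480 = -93600 + 480*I*√165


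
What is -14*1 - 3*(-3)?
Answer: -5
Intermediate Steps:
-14*1 - 3*(-3) = -14 + 9 = -5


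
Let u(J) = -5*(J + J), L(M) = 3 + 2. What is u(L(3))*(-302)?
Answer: 15100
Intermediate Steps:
L(M) = 5
u(J) = -10*J
u(L(3))*(-302) = -10*5*(-302) = -50*(-302) = 15100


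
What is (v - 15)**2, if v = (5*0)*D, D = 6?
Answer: 225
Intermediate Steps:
v = 0 (v = (5*0)*6 = 0*6 = 0)
(v - 15)**2 = (0 - 15)**2 = (-15)**2 = 225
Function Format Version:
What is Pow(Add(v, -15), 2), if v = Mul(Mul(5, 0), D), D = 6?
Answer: 225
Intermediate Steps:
v = 0 (v = Mul(Mul(5, 0), 6) = Mul(0, 6) = 0)
Pow(Add(v, -15), 2) = Pow(Add(0, -15), 2) = Pow(-15, 2) = 225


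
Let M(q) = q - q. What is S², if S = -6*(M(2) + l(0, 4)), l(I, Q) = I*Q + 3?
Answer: 324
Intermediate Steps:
M(q) = 0
l(I, Q) = 3 + I*Q
S = -18 (S = -6*(0 + (3 + 0*4)) = -6*(0 + (3 + 0)) = -6*(0 + 3) = -6*3 = -18)
S² = (-18)² = 324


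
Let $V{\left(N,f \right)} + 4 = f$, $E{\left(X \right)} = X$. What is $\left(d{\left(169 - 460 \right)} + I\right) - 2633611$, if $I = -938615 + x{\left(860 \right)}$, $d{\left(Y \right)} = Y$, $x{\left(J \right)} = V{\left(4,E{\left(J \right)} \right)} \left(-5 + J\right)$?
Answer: $-2840637$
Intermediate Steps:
$V{\left(N,f \right)} = -4 + f$
$x{\left(J \right)} = \left(-5 + J\right) \left(-4 + J\right)$ ($x{\left(J \right)} = \left(-4 + J\right) \left(-5 + J\right) = \left(-5 + J\right) \left(-4 + J\right)$)
$I = -206735$ ($I = -938615 + \left(-5 + 860\right) \left(-4 + 860\right) = -938615 + 855 \cdot 856 = -938615 + 731880 = -206735$)
$\left(d{\left(169 - 460 \right)} + I\right) - 2633611 = \left(\left(169 - 460\right) - 206735\right) - 2633611 = \left(-291 - 206735\right) - 2633611 = -207026 - 2633611 = -2840637$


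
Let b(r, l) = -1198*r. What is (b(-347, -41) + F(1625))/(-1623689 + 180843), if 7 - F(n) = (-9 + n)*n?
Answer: 2210287/1442846 ≈ 1.5319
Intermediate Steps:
F(n) = 7 - n*(-9 + n) (F(n) = 7 - (-9 + n)*n = 7 - n*(-9 + n))
(b(-347, -41) + F(1625))/(-1623689 + 180843) = (-1198*(-347) + (7 - 1*1625² + 9*1625))/(-1623689 + 180843) = (415706 + (7 - 1*2640625 + 14625))/(-1442846) = (415706 + (7 - 2640625 + 14625))*(-1/1442846) = (415706 - 2625993)*(-1/1442846) = -2210287*(-1/1442846) = 2210287/1442846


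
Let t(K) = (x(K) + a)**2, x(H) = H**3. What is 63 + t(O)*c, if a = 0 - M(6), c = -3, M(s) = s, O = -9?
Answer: -1620612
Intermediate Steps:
a = -6 (a = 0 - 1*6 = 0 - 6 = -6)
t(K) = (-6 + K**3)**2 (t(K) = (K**3 - 6)**2 = (-6 + K**3)**2)
63 + t(O)*c = 63 + (-6 + (-9)**3)**2*(-3) = 63 + (-6 - 729)**2*(-3) = 63 + (-735)**2*(-3) = 63 + 540225*(-3) = 63 - 1620675 = -1620612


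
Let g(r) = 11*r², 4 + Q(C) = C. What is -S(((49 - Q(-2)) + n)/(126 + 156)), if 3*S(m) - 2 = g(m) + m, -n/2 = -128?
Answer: -1310681/238572 ≈ -5.4939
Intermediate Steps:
n = 256 (n = -2*(-128) = 256)
Q(C) = -4 + C
S(m) = ⅔ + m/3 + 11*m²/3 (S(m) = ⅔ + (11*m² + m)/3 = ⅔ + (m + 11*m²)/3 = ⅔ + (m/3 + 11*m²/3) = ⅔ + m/3 + 11*m²/3)
-S(((49 - Q(-2)) + n)/(126 + 156)) = -(⅔ + (((49 - (-4 - 2)) + 256)/(126 + 156))/3 + 11*(((49 - (-4 - 2)) + 256)/(126 + 156))²/3) = -(⅔ + (((49 - 1*(-6)) + 256)/282)/3 + 11*(((49 - 1*(-6)) + 256)/282)²/3) = -(⅔ + (((49 + 6) + 256)*(1/282))/3 + 11*(((49 + 6) + 256)*(1/282))²/3) = -(⅔ + ((55 + 256)*(1/282))/3 + 11*((55 + 256)*(1/282))²/3) = -(⅔ + (311*(1/282))/3 + 11*(311*(1/282))²/3) = -(⅔ + (⅓)*(311/282) + 11*(311/282)²/3) = -(⅔ + 311/846 + (11/3)*(96721/79524)) = -(⅔ + 311/846 + 1063931/238572) = -1*1310681/238572 = -1310681/238572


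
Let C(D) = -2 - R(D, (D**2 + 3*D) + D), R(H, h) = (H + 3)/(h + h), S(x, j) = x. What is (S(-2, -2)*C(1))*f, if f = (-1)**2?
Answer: 24/5 ≈ 4.8000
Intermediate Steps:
R(H, h) = (3 + H)/(2*h) (R(H, h) = (3 + H)/((2*h)) = (3 + H)*(1/(2*h)) = (3 + H)/(2*h))
f = 1
C(D) = -2 - (3 + D)/(2*(D**2 + 4*D)) (C(D) = -2 - (3 + D)/(2*((D**2 + 3*D) + D)) = -2 - (3 + D)/(2*(D**2 + 4*D)))
(S(-2, -2)*C(1))*f = -(-3 - 1*1 - 4*1*(4 + 1))/(1*(4 + 1))*1 = -(-3 - 1 - 4*1*5)/5*1 = -(-3 - 1 - 20)/5*1 = -(-24)/5*1 = -2*(-12/5)*1 = (24/5)*1 = 24/5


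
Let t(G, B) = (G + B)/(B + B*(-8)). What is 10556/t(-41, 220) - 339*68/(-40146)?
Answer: -108769814122/1197689 ≈ -90816.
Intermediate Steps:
t(G, B) = -(B + G)/(7*B) (t(G, B) = (B + G)/(B - 8*B) = (B + G)/((-7*B)) = (B + G)*(-1/(7*B)) = -(B + G)/(7*B))
10556/t(-41, 220) - 339*68/(-40146) = 10556/(((⅐)*(-1*220 - 1*(-41))/220)) - 339*68/(-40146) = 10556/(((⅐)*(1/220)*(-220 + 41))) - 23052*(-1/40146) = 10556/(((⅐)*(1/220)*(-179))) + 3842/6691 = 10556/(-179/1540) + 3842/6691 = 10556*(-1540/179) + 3842/6691 = -16256240/179 + 3842/6691 = -108769814122/1197689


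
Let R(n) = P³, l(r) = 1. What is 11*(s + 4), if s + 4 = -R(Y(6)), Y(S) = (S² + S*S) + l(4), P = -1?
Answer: 11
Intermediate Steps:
Y(S) = 1 + 2*S² (Y(S) = (S² + S*S) + 1 = (S² + S²) + 1 = 2*S² + 1 = 1 + 2*S²)
R(n) = -1 (R(n) = (-1)³ = -1)
s = -3 (s = -4 - 1*(-1) = -4 + 1 = -3)
11*(s + 4) = 11*(-3 + 4) = 11*1 = 11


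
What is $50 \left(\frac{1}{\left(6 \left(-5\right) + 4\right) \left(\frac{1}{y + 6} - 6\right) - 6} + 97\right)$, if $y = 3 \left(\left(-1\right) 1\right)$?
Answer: $\frac{1028275}{212} \approx 4850.4$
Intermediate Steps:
$y = -3$ ($y = 3 \left(-1\right) = -3$)
$50 \left(\frac{1}{\left(6 \left(-5\right) + 4\right) \left(\frac{1}{y + 6} - 6\right) - 6} + 97\right) = 50 \left(\frac{1}{\left(6 \left(-5\right) + 4\right) \left(\frac{1}{-3 + 6} - 6\right) - 6} + 97\right) = 50 \left(\frac{1}{\left(-30 + 4\right) \left(\frac{1}{3} - 6\right) - 6} + 97\right) = 50 \left(\frac{1}{- 26 \left(\frac{1}{3} - 6\right) - 6} + 97\right) = 50 \left(\frac{1}{\left(-26\right) \left(- \frac{17}{3}\right) - 6} + 97\right) = 50 \left(\frac{1}{\frac{442}{3} - 6} + 97\right) = 50 \left(\frac{1}{\frac{424}{3}} + 97\right) = 50 \left(\frac{3}{424} + 97\right) = 50 \cdot \frac{41131}{424} = \frac{1028275}{212}$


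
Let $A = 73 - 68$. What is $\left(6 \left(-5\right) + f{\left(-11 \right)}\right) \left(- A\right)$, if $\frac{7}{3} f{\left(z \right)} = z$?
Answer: $\frac{1215}{7} \approx 173.57$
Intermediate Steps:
$f{\left(z \right)} = \frac{3 z}{7}$
$A = 5$ ($A = 73 - 68 = 5$)
$\left(6 \left(-5\right) + f{\left(-11 \right)}\right) \left(- A\right) = \left(6 \left(-5\right) + \frac{3}{7} \left(-11\right)\right) \left(\left(-1\right) 5\right) = \left(-30 - \frac{33}{7}\right) \left(-5\right) = \left(- \frac{243}{7}\right) \left(-5\right) = \frac{1215}{7}$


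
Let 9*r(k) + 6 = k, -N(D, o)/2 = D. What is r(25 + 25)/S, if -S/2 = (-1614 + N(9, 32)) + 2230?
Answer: -11/2691 ≈ -0.0040877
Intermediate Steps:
N(D, o) = -2*D
r(k) = -2/3 + k/9
S = -1196 (S = -2*((-1614 - 2*9) + 2230) = -2*((-1614 - 18) + 2230) = -2*(-1632 + 2230) = -2*598 = -1196)
r(25 + 25)/S = (-2/3 + (25 + 25)/9)/(-1196) = (-2/3 + (1/9)*50)*(-1/1196) = (-2/3 + 50/9)*(-1/1196) = (44/9)*(-1/1196) = -11/2691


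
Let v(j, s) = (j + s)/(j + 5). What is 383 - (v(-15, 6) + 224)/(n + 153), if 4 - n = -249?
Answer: 1552731/4060 ≈ 382.45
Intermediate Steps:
n = 253 (n = 4 - 1*(-249) = 4 + 249 = 253)
v(j, s) = (j + s)/(5 + j)
383 - (v(-15, 6) + 224)/(n + 153) = 383 - ((-15 + 6)/(5 - 15) + 224)/(253 + 153) = 383 - (-9/(-10) + 224)/406 = 383 - (-1/10*(-9) + 224)/406 = 383 - (9/10 + 224)/406 = 383 - 2249/(10*406) = 383 - 1*2249/4060 = 383 - 2249/4060 = 1552731/4060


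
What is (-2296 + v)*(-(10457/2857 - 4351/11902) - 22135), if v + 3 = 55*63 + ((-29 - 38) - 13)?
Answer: -408765446915271/17002007 ≈ -2.4042e+7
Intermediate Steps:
v = 3382 (v = -3 + (55*63 + ((-29 - 38) - 13)) = -3 + (3465 + (-67 - 13)) = -3 + (3465 - 80) = -3 + 3385 = 3382)
(-2296 + v)*(-(10457/2857 - 4351/11902) - 22135) = (-2296 + 3382)*(-(10457/2857 - 4351/11902) - 22135) = 1086*(-(10457*(1/2857) - 4351*1/11902) - 22135) = 1086*(-(10457/2857 - 4351/11902) - 22135) = 1086*(-1*112028407/34004014 - 22135) = 1086*(-112028407/34004014 - 22135) = 1086*(-752790878297/34004014) = -408765446915271/17002007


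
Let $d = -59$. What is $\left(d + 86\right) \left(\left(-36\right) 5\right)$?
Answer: $-4860$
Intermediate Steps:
$\left(d + 86\right) \left(\left(-36\right) 5\right) = \left(-59 + 86\right) \left(\left(-36\right) 5\right) = 27 \left(-180\right) = -4860$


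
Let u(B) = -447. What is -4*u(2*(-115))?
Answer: 1788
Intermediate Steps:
-4*u(2*(-115)) = -4*(-447) = 1788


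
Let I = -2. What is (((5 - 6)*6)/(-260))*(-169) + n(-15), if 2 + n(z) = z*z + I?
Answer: 2171/10 ≈ 217.10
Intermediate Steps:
n(z) = -4 + z² (n(z) = -2 + (z*z - 2) = -2 + (z² - 2) = -2 + (-2 + z²) = -4 + z²)
(((5 - 6)*6)/(-260))*(-169) + n(-15) = (((5 - 6)*6)/(-260))*(-169) + (-4 + (-15)²) = (-1*6*(-1/260))*(-169) + (-4 + 225) = -6*(-1/260)*(-169) + 221 = (3/130)*(-169) + 221 = -39/10 + 221 = 2171/10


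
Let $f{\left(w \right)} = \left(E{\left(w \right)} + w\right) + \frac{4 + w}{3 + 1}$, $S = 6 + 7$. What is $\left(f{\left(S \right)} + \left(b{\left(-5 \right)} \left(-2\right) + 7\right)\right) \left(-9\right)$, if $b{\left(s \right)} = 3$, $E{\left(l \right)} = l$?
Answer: $- \frac{1125}{4} \approx -281.25$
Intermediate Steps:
$S = 13$
$f{\left(w \right)} = 1 + \frac{9 w}{4}$ ($f{\left(w \right)} = \left(w + w\right) + \frac{4 + w}{3 + 1} = 2 w + \frac{4 + w}{4} = 2 w + \left(4 + w\right) \frac{1}{4} = 2 w + \left(1 + \frac{w}{4}\right) = 1 + \frac{9 w}{4}$)
$\left(f{\left(S \right)} + \left(b{\left(-5 \right)} \left(-2\right) + 7\right)\right) \left(-9\right) = \left(\left(1 + \frac{9}{4} \cdot 13\right) + \left(3 \left(-2\right) + 7\right)\right) \left(-9\right) = \left(\left(1 + \frac{117}{4}\right) + \left(-6 + 7\right)\right) \left(-9\right) = \left(\frac{121}{4} + 1\right) \left(-9\right) = \frac{125}{4} \left(-9\right) = - \frac{1125}{4}$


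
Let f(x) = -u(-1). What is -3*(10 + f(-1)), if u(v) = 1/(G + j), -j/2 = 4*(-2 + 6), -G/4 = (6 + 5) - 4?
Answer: -601/20 ≈ -30.050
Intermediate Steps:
G = -28 (G = -4*((6 + 5) - 4) = -4*(11 - 4) = -4*7 = -28)
j = -32 (j = -8*(-2 + 6) = -8*4 = -2*16 = -32)
u(v) = -1/60 (u(v) = 1/(-28 - 32) = 1/(-60) = -1/60)
f(x) = 1/60 (f(x) = -1*(-1/60) = 1/60)
-3*(10 + f(-1)) = -3*(10 + 1/60) = -3*601/60 = -601/20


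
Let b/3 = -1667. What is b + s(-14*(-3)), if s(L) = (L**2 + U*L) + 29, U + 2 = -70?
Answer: -6232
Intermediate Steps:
b = -5001 (b = 3*(-1667) = -5001)
U = -72 (U = -2 - 70 = -72)
s(L) = 29 + L**2 - 72*L (s(L) = (L**2 - 72*L) + 29 = 29 + L**2 - 72*L)
b + s(-14*(-3)) = -5001 + (29 + (-14*(-3))**2 - (-1008)*(-3)) = -5001 + (29 + 42**2 - 72*42) = -5001 + (29 + 1764 - 3024) = -5001 - 1231 = -6232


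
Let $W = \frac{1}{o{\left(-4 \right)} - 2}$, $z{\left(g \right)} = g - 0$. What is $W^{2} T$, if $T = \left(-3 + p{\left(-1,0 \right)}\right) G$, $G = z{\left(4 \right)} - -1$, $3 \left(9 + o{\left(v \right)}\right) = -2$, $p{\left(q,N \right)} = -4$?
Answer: $- \frac{9}{35} \approx -0.25714$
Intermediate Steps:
$z{\left(g \right)} = g$ ($z{\left(g \right)} = g + 0 = g$)
$o{\left(v \right)} = - \frac{29}{3}$ ($o{\left(v \right)} = -9 + \frac{1}{3} \left(-2\right) = -9 - \frac{2}{3} = - \frac{29}{3}$)
$G = 5$ ($G = 4 - -1 = 4 + 1 = 5$)
$W = - \frac{3}{35}$ ($W = \frac{1}{- \frac{29}{3} - 2} = \frac{1}{- \frac{35}{3}} = - \frac{3}{35} \approx -0.085714$)
$T = -35$ ($T = \left(-3 - 4\right) 5 = \left(-7\right) 5 = -35$)
$W^{2} T = \left(- \frac{3}{35}\right)^{2} \left(-35\right) = \frac{9}{1225} \left(-35\right) = - \frac{9}{35}$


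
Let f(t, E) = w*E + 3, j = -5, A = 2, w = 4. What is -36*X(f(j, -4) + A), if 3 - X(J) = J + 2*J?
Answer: -1296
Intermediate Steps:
f(t, E) = 3 + 4*E (f(t, E) = 4*E + 3 = 3 + 4*E)
X(J) = 3 - 3*J (X(J) = 3 - (J + 2*J) = 3 - 3*J)
-36*X(f(j, -4) + A) = -36*(3 - 3*((3 + 4*(-4)) + 2)) = -36*(3 - 3*((3 - 16) + 2)) = -36*(3 - 3*(-13 + 2)) = -36*(3 - 3*(-11)) = -36*(3 + 33) = -36*36 = -1296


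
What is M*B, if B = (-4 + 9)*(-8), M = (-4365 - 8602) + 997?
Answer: 478800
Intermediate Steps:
M = -11970 (M = -12967 + 997 = -11970)
B = -40 (B = 5*(-8) = -40)
M*B = -11970*(-40) = 478800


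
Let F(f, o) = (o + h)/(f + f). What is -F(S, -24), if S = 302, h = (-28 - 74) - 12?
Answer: 69/302 ≈ 0.22848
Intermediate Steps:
h = -114 (h = -102 - 12 = -114)
F(f, o) = (-114 + o)/(2*f) (F(f, o) = (o - 114)/(f + f) = (-114 + o)/((2*f)) = (-114 + o)*(1/(2*f)) = (-114 + o)/(2*f))
-F(S, -24) = -(-114 - 24)/(2*302) = -(-138)/(2*302) = -1*(-69/302) = 69/302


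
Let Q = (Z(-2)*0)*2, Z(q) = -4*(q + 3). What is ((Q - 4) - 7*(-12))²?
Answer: 6400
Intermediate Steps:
Z(q) = -12 - 4*q (Z(q) = -4*(3 + q) = -12 - 4*q)
Q = 0 (Q = ((-12 - 4*(-2))*0)*2 = ((-12 + 8)*0)*2 = -4*0*2 = 0*2 = 0)
((Q - 4) - 7*(-12))² = ((0 - 4) - 7*(-12))² = (-4 + 84)² = 80² = 6400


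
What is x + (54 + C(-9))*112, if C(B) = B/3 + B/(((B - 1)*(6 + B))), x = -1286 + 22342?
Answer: 133672/5 ≈ 26734.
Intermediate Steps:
x = 21056
C(B) = B/3 + B/((-1 + B)*(6 + B)) (C(B) = B*(1/3) + B/(((-1 + B)*(6 + B))) = B/3 + B*(1/((-1 + B)*(6 + B))) = B/3 + B/((-1 + B)*(6 + B)))
x + (54 + C(-9))*112 = 21056 + (54 + (1/3)*(-9)*(-3 + (-9)**2 + 5*(-9))/(-6 + (-9)**2 + 5*(-9)))*112 = 21056 + (54 + (1/3)*(-9)*(-3 + 81 - 45)/(-6 + 81 - 45))*112 = 21056 + (54 + (1/3)*(-9)*33/30)*112 = 21056 + (54 + (1/3)*(-9)*(1/30)*33)*112 = 21056 + (54 - 33/10)*112 = 21056 + (507/10)*112 = 21056 + 28392/5 = 133672/5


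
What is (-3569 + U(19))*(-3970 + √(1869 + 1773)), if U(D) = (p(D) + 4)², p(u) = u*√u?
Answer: (3569 - (4 + 19*√19)²)*(3970 - √3642) ≈ -1.5516e+7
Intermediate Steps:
p(u) = u^(3/2)
U(D) = (4 + D^(3/2))² (U(D) = (D^(3/2) + 4)² = (4 + D^(3/2))²)
(-3569 + U(19))*(-3970 + √(1869 + 1773)) = (-3569 + (4 + 19^(3/2))²)*(-3970 + √(1869 + 1773)) = (-3569 + (4 + 19*√19)²)*(-3970 + √3642) = (-3970 + √3642)*(-3569 + (4 + 19*√19)²)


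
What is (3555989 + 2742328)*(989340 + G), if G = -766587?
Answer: 1402969006701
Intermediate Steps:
(3555989 + 2742328)*(989340 + G) = (3555989 + 2742328)*(989340 - 766587) = 6298317*222753 = 1402969006701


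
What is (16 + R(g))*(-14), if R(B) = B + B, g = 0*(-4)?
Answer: -224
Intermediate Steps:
g = 0
R(B) = 2*B
(16 + R(g))*(-14) = (16 + 2*0)*(-14) = (16 + 0)*(-14) = 16*(-14) = -224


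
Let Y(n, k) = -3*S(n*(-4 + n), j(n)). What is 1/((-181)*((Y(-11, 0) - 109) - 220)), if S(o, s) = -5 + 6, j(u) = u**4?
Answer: 1/60092 ≈ 1.6641e-5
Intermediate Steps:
S(o, s) = 1
Y(n, k) = -3 (Y(n, k) = -3*1 = -3)
1/((-181)*((Y(-11, 0) - 109) - 220)) = 1/((-181)*((-3 - 109) - 220)) = -1/(181*(-112 - 220)) = -1/181/(-332) = -1/181*(-1/332) = 1/60092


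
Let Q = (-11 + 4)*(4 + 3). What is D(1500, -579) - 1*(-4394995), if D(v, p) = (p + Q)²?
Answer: 4789379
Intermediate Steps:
Q = -49 (Q = -7*7 = -49)
D(v, p) = (-49 + p)² (D(v, p) = (p - 49)² = (-49 + p)²)
D(1500, -579) - 1*(-4394995) = (-49 - 579)² - 1*(-4394995) = (-628)² + 4394995 = 394384 + 4394995 = 4789379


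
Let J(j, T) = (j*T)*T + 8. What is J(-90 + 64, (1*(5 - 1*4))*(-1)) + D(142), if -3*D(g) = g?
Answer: -196/3 ≈ -65.333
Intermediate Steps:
D(g) = -g/3
J(j, T) = 8 + j*T² (J(j, T) = (T*j)*T + 8 = j*T² + 8 = 8 + j*T²)
J(-90 + 64, (1*(5 - 1*4))*(-1)) + D(142) = (8 + (-90 + 64)*((1*(5 - 1*4))*(-1))²) - ⅓*142 = (8 - 26*(5 - 4)²) - 142/3 = (8 - 26*((1*1)*(-1))²) - 142/3 = (8 - 26*1²) - 142/3 = (8 - 26*(-1)²) - 142/3 = (8 - 26*1) - 142/3 = (8 - 26) - 142/3 = -18 - 142/3 = -196/3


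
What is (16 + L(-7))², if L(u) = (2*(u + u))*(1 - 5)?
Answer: 16384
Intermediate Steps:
L(u) = -16*u (L(u) = (2*(2*u))*(-4) = (4*u)*(-4) = -16*u)
(16 + L(-7))² = (16 - 16*(-7))² = (16 + 112)² = 128² = 16384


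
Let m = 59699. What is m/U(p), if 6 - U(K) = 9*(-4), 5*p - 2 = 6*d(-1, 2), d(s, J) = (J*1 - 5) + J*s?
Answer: 59699/42 ≈ 1421.4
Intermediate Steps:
d(s, J) = -5 + J + J*s (d(s, J) = (J - 5) + J*s = (-5 + J) + J*s = -5 + J + J*s)
p = -28/5 (p = 2/5 + (6*(-5 + 2 + 2*(-1)))/5 = 2/5 + (6*(-5 + 2 - 2))/5 = 2/5 + (6*(-5))/5 = 2/5 + (1/5)*(-30) = 2/5 - 6 = -28/5 ≈ -5.6000)
U(K) = 42 (U(K) = 6 - 9*(-4) = 6 - 1*(-36) = 6 + 36 = 42)
m/U(p) = 59699/42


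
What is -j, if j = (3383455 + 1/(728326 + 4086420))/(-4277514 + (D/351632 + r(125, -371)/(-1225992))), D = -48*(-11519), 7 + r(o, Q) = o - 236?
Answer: 109731126804991166863326/138726910389080828885629 ≈ 0.79099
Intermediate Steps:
r(o, Q) = -243 + o (r(o, Q) = -7 + (o - 236) = -7 + (-236 + o) = -243 + o)
D = 552912
j = -109731126804991166863326/138726910389080828885629 (j = (3383455 + 1/(728326 + 4086420))/(-4277514 + (552912/351632 + (-243 + 125)/(-1225992))) = (3383455 + 1/4814746)/(-4277514 + (552912*(1/351632) - 118*(-1/1225992))) = (3383455 + 1/4814746)/(-4277514 + (34557/21977 + 59/612996)) = 16290476427431/(4814746*(-4277514 + 21184599415/13471813092)) = 16290476427431/(4814746*(-57625847921813873/13471813092)) = (16290476427431/4814746)*(-13471813092/57625847921813873) = -109731126804991166863326/138726910389080828885629 ≈ -0.79099)
-j = -1*(-109731126804991166863326/138726910389080828885629) = 109731126804991166863326/138726910389080828885629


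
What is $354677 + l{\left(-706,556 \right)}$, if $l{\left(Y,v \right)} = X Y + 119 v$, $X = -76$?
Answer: $474497$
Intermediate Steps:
$l{\left(Y,v \right)} = - 76 Y + 119 v$
$354677 + l{\left(-706,556 \right)} = 354677 + \left(\left(-76\right) \left(-706\right) + 119 \cdot 556\right) = 354677 + \left(53656 + 66164\right) = 354677 + 119820 = 474497$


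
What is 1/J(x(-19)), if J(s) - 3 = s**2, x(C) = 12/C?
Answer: 361/1227 ≈ 0.29421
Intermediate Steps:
J(s) = 3 + s**2
1/J(x(-19)) = 1/(3 + (12/(-19))**2) = 1/(3 + (12*(-1/19))**2) = 1/(3 + (-12/19)**2) = 1/(3 + 144/361) = 1/(1227/361) = 361/1227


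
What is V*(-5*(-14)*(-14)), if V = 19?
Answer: -18620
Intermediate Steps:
V*(-5*(-14)*(-14)) = 19*(-5*(-14)*(-14)) = 19*(70*(-14)) = 19*(-980) = -18620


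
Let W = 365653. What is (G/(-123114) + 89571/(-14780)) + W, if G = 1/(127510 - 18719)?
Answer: 36191517387243994013/98979407335860 ≈ 3.6565e+5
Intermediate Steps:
G = 1/108791 ≈ 9.1919e-6
(G/(-123114) + 89571/(-14780)) + W = ((1/108791)/(-123114) + 89571/(-14780)) + 365653 = ((1/108791)*(-1/123114) + 89571*(-1/14780)) + 365653 = (-1/13393695174 - 89571/14780) + 365653 = -599843335222567/98979407335860 + 365653 = 36191517387243994013/98979407335860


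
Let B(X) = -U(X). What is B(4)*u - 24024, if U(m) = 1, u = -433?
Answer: -23591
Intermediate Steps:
B(X) = -1 (B(X) = -1*1 = -1)
B(4)*u - 24024 = -1*(-433) - 24024 = 433 - 24024 = -23591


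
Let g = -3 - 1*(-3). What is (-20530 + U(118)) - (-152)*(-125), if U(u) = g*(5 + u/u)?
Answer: -39530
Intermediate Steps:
g = 0 (g = -3 + 3 = 0)
U(u) = 0 (U(u) = 0*(5 + u/u) = 0*(5 + 1) = 0*6 = 0)
(-20530 + U(118)) - (-152)*(-125) = (-20530 + 0) - (-152)*(-125) = -20530 - 1*19000 = -20530 - 19000 = -39530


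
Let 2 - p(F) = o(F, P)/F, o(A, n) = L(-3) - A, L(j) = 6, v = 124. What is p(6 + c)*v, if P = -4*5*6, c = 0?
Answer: 248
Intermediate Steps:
P = -120 (P = -20*6 = -120)
o(A, n) = 6 - A
p(F) = 2 - (6 - F)/F
p(6 + c)*v = (3 - 6/(6 + 0))*124 = (3 - 6/6)*124 = (3 - 6*1/6)*124 = (3 - 1)*124 = 2*124 = 248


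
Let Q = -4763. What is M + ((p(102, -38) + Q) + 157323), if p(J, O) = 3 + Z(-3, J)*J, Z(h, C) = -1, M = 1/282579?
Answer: 43082276920/282579 ≈ 1.5246e+5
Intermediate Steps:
M = 1/282579 ≈ 3.5388e-6
p(J, O) = 3 - J
M + ((p(102, -38) + Q) + 157323) = 1/282579 + (((3 - 1*102) - 4763) + 157323) = 1/282579 + (((3 - 102) - 4763) + 157323) = 1/282579 + ((-99 - 4763) + 157323) = 1/282579 + (-4862 + 157323) = 1/282579 + 152461 = 43082276920/282579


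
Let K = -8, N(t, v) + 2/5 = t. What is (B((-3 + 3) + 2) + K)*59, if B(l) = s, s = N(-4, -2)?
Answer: -3658/5 ≈ -731.60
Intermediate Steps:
N(t, v) = -⅖ + t
s = -22/5 (s = -⅖ - 4 = -22/5 ≈ -4.4000)
B(l) = -22/5
(B((-3 + 3) + 2) + K)*59 = (-22/5 - 8)*59 = -62/5*59 = -3658/5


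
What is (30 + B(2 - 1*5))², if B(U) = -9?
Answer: 441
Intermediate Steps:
(30 + B(2 - 1*5))² = (30 - 9)² = 21² = 441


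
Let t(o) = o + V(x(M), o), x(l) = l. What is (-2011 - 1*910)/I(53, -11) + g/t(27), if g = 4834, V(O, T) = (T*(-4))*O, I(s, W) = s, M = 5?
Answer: -1754675/27189 ≈ -64.536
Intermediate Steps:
V(O, T) = -4*O*T (V(O, T) = (-4*T)*O = -4*O*T)
t(o) = -19*o (t(o) = o - 4*5*o = o - 20*o = -19*o)
(-2011 - 1*910)/I(53, -11) + g/t(27) = (-2011 - 1*910)/53 + 4834/((-19*27)) = (-2011 - 910)*(1/53) + 4834/(-513) = -2921*1/53 + 4834*(-1/513) = -2921/53 - 4834/513 = -1754675/27189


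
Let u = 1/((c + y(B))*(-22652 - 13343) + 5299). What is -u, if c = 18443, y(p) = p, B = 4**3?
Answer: 1/666154166 ≈ 1.5012e-9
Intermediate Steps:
B = 64
u = -1/666154166 (u = 1/((18443 + 64)*(-22652 - 13343) + 5299) = 1/(18507*(-35995) + 5299) = 1/(-666159465 + 5299) = 1/(-666154166) = -1/666154166 ≈ -1.5012e-9)
-u = -1*(-1/666154166) = 1/666154166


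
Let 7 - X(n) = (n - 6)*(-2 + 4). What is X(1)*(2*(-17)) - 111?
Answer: -689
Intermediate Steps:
X(n) = 19 - 2*n (X(n) = 7 - (n - 6)*(-2 + 4) = 7 - (-6 + n)*2 = 7 - (-12 + 2*n) = 7 + (12 - 2*n) = 19 - 2*n)
X(1)*(2*(-17)) - 111 = (19 - 2*1)*(2*(-17)) - 111 = (19 - 2)*(-34) - 111 = 17*(-34) - 111 = -578 - 111 = -689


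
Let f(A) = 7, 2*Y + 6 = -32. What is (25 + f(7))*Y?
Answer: -608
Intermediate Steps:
Y = -19 (Y = -3 + (½)*(-32) = -3 - 16 = -19)
(25 + f(7))*Y = (25 + 7)*(-19) = 32*(-19) = -608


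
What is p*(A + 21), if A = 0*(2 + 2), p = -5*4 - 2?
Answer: -462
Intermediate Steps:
p = -22 (p = -20 - 2 = -22)
A = 0 (A = 0*4 = 0)
p*(A + 21) = -22*(0 + 21) = -22*21 = -462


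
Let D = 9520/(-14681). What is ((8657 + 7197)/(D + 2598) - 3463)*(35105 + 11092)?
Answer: -3044783910385710/19065859 ≈ -1.5970e+8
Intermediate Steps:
D = -9520/14681 (D = 9520*(-1/14681) = -9520/14681 ≈ -0.64846)
((8657 + 7197)/(D + 2598) - 3463)*(35105 + 11092) = ((8657 + 7197)/(-9520/14681 + 2598) - 3463)*(35105 + 11092) = (15854/(38131718/14681) - 3463)*46197 = (15854*(14681/38131718) - 3463)*46197 = (116376287/19065859 - 3463)*46197 = -65908693430/19065859*46197 = -3044783910385710/19065859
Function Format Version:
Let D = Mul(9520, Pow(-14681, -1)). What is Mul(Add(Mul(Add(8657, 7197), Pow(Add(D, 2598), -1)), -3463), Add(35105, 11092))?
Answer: Rational(-3044783910385710, 19065859) ≈ -1.5970e+8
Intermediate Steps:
D = Rational(-9520, 14681) (D = Mul(9520, Rational(-1, 14681)) = Rational(-9520, 14681) ≈ -0.64846)
Mul(Add(Mul(Add(8657, 7197), Pow(Add(D, 2598), -1)), -3463), Add(35105, 11092)) = Mul(Add(Mul(Add(8657, 7197), Pow(Add(Rational(-9520, 14681), 2598), -1)), -3463), Add(35105, 11092)) = Mul(Add(Mul(15854, Pow(Rational(38131718, 14681), -1)), -3463), 46197) = Mul(Add(Mul(15854, Rational(14681, 38131718)), -3463), 46197) = Mul(Add(Rational(116376287, 19065859), -3463), 46197) = Mul(Rational(-65908693430, 19065859), 46197) = Rational(-3044783910385710, 19065859)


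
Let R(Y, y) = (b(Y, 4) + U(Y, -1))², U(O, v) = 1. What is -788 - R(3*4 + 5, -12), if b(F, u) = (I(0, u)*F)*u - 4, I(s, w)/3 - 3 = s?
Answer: -371669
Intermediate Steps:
I(s, w) = 9 + 3*s
b(F, u) = -4 + 9*F*u (b(F, u) = ((9 + 3*0)*F)*u - 4 = ((9 + 0)*F)*u - 4 = (9*F)*u - 4 = 9*F*u - 4 = -4 + 9*F*u)
R(Y, y) = (-3 + 36*Y)² (R(Y, y) = ((-4 + 9*Y*4) + 1)² = ((-4 + 36*Y) + 1)² = (-3 + 36*Y)²)
-788 - R(3*4 + 5, -12) = -788 - 9*(-1 + 12*(3*4 + 5))² = -788 - 9*(-1 + 12*(12 + 5))² = -788 - 9*(-1 + 12*17)² = -788 - 9*(-1 + 204)² = -788 - 9*203² = -788 - 9*41209 = -788 - 1*370881 = -788 - 370881 = -371669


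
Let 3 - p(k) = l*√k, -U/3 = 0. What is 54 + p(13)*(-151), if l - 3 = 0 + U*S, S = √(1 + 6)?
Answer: -399 + 453*√13 ≈ 1234.3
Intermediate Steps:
S = √7 ≈ 2.6458
U = 0 (U = -3*0 = 0)
l = 3 (l = 3 + (0 + 0*√7) = 3 + (0 + 0) = 3 + 0 = 3)
p(k) = 3 - 3*√k
54 + p(13)*(-151) = 54 + (3 - 3*√13)*(-151) = 54 + (-453 + 453*√13) = -399 + 453*√13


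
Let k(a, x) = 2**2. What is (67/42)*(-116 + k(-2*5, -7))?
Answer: -536/3 ≈ -178.67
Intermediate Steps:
k(a, x) = 4
(67/42)*(-116 + k(-2*5, -7)) = (67/42)*(-116 + 4) = (67*(1/42))*(-112) = (67/42)*(-112) = -536/3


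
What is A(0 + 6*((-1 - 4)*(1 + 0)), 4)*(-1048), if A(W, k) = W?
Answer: 31440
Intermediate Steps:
A(0 + 6*((-1 - 4)*(1 + 0)), 4)*(-1048) = (0 + 6*((-1 - 4)*(1 + 0)))*(-1048) = (0 + 6*(-5*1))*(-1048) = (0 + 6*(-5))*(-1048) = (0 - 30)*(-1048) = -30*(-1048) = 31440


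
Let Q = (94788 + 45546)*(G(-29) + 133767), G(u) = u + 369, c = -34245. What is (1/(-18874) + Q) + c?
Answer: 355203725442881/18874 ≈ 1.8820e+10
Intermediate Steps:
G(u) = 369 + u
Q = 18819771738 (Q = (94788 + 45546)*((369 - 29) + 133767) = 140334*(340 + 133767) = 140334*134107 = 18819771738)
(1/(-18874) + Q) + c = (1/(-18874) + 18819771738) - 34245 = (-1/18874 + 18819771738) - 34245 = 355204371783011/18874 - 34245 = 355203725442881/18874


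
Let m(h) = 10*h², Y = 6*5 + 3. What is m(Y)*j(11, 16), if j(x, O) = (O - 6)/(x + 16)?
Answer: 12100/3 ≈ 4033.3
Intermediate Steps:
Y = 33 (Y = 30 + 3 = 33)
j(x, O) = (-6 + O)/(16 + x)
m(Y)*j(11, 16) = (10*33²)*((-6 + 16)/(16 + 11)) = (10*1089)*(10/27) = 10890*((1/27)*10) = 10890*(10/27) = 12100/3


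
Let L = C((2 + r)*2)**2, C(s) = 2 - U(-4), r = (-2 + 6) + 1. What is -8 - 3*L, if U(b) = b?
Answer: -116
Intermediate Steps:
r = 5 (r = 4 + 1 = 5)
C(s) = 6 (C(s) = 2 - 1*(-4) = 2 + 4 = 6)
L = 36 (L = 6**2 = 36)
-8 - 3*L = -8 - 3*36 = -8 - 108 = -116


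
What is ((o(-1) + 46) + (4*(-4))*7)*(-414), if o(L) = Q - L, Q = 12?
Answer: 21942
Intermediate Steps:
o(L) = 12 - L
((o(-1) + 46) + (4*(-4))*7)*(-414) = (((12 - 1*(-1)) + 46) + (4*(-4))*7)*(-414) = (((12 + 1) + 46) - 16*7)*(-414) = ((13 + 46) - 112)*(-414) = (59 - 112)*(-414) = -53*(-414) = 21942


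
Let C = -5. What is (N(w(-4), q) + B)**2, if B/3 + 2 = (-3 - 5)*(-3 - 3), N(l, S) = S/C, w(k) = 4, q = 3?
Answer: 471969/25 ≈ 18879.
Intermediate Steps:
N(l, S) = -S/5 (N(l, S) = S/(-5) = S*(-1/5) = -S/5)
B = 138 (B = -6 + 3*((-3 - 5)*(-3 - 3)) = -6 + 3*(-8*(-6)) = -6 + 3*48 = -6 + 144 = 138)
(N(w(-4), q) + B)**2 = (-1/5*3 + 138)**2 = (-3/5 + 138)**2 = (687/5)**2 = 471969/25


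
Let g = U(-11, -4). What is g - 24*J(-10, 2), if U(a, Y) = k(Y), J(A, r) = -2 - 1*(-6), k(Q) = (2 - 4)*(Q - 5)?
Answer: -78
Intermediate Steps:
k(Q) = 10 - 2*Q (k(Q) = -2*(-5 + Q) = 10 - 2*Q)
J(A, r) = 4 (J(A, r) = -2 + 6 = 4)
U(a, Y) = 10 - 2*Y
g = 18 (g = 10 - 2*(-4) = 10 + 8 = 18)
g - 24*J(-10, 2) = 18 - 24*4 = 18 - 96 = -78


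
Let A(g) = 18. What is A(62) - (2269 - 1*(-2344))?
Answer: -4595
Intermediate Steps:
A(62) - (2269 - 1*(-2344)) = 18 - (2269 - 1*(-2344)) = 18 - (2269 + 2344) = 18 - 1*4613 = 18 - 4613 = -4595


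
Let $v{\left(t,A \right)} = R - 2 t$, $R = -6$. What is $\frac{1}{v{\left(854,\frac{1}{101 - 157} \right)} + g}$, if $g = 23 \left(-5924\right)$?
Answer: $- \frac{1}{137966} \approx -7.2482 \cdot 10^{-6}$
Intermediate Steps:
$g = -136252$
$v{\left(t,A \right)} = -6 - 2 t$
$\frac{1}{v{\left(854,\frac{1}{101 - 157} \right)} + g} = \frac{1}{\left(-6 - 1708\right) - 136252} = \frac{1}{-1714 - 136252} = \frac{1}{-137966} = - \frac{1}{137966}$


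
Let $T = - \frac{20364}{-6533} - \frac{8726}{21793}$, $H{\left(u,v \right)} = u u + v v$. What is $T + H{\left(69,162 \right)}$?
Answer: $\frac{4414682393039}{142373669} \approx 31008.0$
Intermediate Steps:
$H{\left(u,v \right)} = u^{2} + v^{2}$
$T = \frac{386785694}{142373669}$ ($T = \left(-20364\right) \left(- \frac{1}{6533}\right) - \frac{8726}{21793} = \frac{20364}{6533} - \frac{8726}{21793} = \frac{386785694}{142373669} \approx 2.7167$)
$T + H{\left(69,162 \right)} = \frac{386785694}{142373669} + \left(69^{2} + 162^{2}\right) = \frac{386785694}{142373669} + \left(4761 + 26244\right) = \frac{386785694}{142373669} + 31005 = \frac{4414682393039}{142373669}$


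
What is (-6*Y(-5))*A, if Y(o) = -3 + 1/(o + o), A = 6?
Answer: 558/5 ≈ 111.60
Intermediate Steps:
Y(o) = -3 + 1/(2*o)
(-6*Y(-5))*A = -6*(-3 + (½)/(-5))*6 = -6*(-3 + (½)*(-⅕))*6 = -6*(-3 - ⅒)*6 = -6*(-31/10)*6 = (93/5)*6 = 558/5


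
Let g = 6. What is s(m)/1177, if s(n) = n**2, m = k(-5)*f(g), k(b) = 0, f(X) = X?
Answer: 0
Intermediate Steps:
m = 0 (m = 0*6 = 0)
s(m)/1177 = 0**2/1177 = 0*(1/1177) = 0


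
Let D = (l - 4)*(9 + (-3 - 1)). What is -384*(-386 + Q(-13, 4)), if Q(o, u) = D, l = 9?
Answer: 138624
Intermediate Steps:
D = 25 (D = (9 - 4)*(9 + (-3 - 1)) = 5*(9 - 4) = 5*5 = 25)
Q(o, u) = 25
-384*(-386 + Q(-13, 4)) = -384*(-386 + 25) = -384*(-361) = 138624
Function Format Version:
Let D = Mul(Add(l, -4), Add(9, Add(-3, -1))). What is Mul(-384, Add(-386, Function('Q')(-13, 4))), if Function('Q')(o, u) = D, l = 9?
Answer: 138624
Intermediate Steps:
D = 25 (D = Mul(Add(9, -4), Add(9, Add(-3, -1))) = Mul(5, Add(9, -4)) = Mul(5, 5) = 25)
Function('Q')(o, u) = 25
Mul(-384, Add(-386, Function('Q')(-13, 4))) = Mul(-384, Add(-386, 25)) = Mul(-384, -361) = 138624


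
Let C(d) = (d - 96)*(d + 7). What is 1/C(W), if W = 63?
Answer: -1/2310 ≈ -0.00043290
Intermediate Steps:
C(d) = (-96 + d)*(7 + d)
1/C(W) = 1/(-672 + 63² - 89*63) = 1/(-672 + 3969 - 5607) = 1/(-2310) = -1/2310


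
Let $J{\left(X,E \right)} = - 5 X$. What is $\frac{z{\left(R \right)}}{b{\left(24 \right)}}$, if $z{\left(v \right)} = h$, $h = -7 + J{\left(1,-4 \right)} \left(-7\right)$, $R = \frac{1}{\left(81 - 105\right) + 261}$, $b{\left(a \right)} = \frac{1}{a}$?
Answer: $672$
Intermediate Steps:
$R = \frac{1}{237}$ ($R = \frac{1}{-24 + 261} = \frac{1}{237} \approx 0.0042194$)
$h = 28$ ($h = -7 + \left(-5\right) 1 \left(-7\right) = -7 - -35 = -7 + 35 = 28$)
$z{\left(v \right)} = 28$
$\frac{z{\left(R \right)}}{b{\left(24 \right)}} = \frac{28}{\frac{1}{24}} = 28 \frac{1}{\frac{1}{24}} = 28 \cdot 24 = 672$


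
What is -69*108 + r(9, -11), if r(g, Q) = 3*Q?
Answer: -7485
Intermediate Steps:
-69*108 + r(9, -11) = -69*108 + 3*(-11) = -7452 - 33 = -7485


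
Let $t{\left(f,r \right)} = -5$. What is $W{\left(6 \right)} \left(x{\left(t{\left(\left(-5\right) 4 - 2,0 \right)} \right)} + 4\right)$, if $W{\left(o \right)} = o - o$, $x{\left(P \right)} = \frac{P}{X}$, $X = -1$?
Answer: $0$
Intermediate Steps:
$x{\left(P \right)} = - P$ ($x{\left(P \right)} = \frac{P}{-1} = P \left(-1\right) = - P$)
$W{\left(o \right)} = 0$
$W{\left(6 \right)} \left(x{\left(t{\left(\left(-5\right) 4 - 2,0 \right)} \right)} + 4\right) = 0 \left(\left(-1\right) \left(-5\right) + 4\right) = 0 \left(5 + 4\right) = 0 \cdot 9 = 0$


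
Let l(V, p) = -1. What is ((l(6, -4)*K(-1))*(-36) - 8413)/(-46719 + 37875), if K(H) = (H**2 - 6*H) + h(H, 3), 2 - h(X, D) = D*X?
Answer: 7981/8844 ≈ 0.90242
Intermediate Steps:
h(X, D) = 2 - D*X
K(H) = 2 + H**2 - 9*H (K(H) = (H**2 - 6*H) + (2 - 1*3*H) = (H**2 - 6*H) + (2 - 3*H) = 2 + H**2 - 9*H)
((l(6, -4)*K(-1))*(-36) - 8413)/(-46719 + 37875) = (-(2 + (-1)**2 - 9*(-1))*(-36) - 8413)/(-46719 + 37875) = (-(2 + 1 + 9)*(-36) - 8413)/(-8844) = (-1*12*(-36) - 8413)*(-1/8844) = (-12*(-36) - 8413)*(-1/8844) = (432 - 8413)*(-1/8844) = -7981*(-1/8844) = 7981/8844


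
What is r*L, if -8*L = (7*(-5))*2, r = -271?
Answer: -9485/4 ≈ -2371.3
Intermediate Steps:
L = 35/4 (L = -7*(-5)*2/8 = -(-35)*2/8 = -1/8*(-70) = 35/4 ≈ 8.7500)
r*L = -271*35/4 = -9485/4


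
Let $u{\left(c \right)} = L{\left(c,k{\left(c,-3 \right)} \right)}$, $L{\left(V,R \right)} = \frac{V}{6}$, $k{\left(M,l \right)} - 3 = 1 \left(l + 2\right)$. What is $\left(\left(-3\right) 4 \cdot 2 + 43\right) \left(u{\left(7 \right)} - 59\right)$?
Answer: $- \frac{6593}{6} \approx -1098.8$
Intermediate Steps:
$k{\left(M,l \right)} = 5 + l$ ($k{\left(M,l \right)} = 3 + 1 \left(l + 2\right) = 3 + 1 \left(2 + l\right) = 3 + \left(2 + l\right) = 5 + l$)
$L{\left(V,R \right)} = \frac{V}{6}$ ($L{\left(V,R \right)} = V \frac{1}{6} = \frac{V}{6}$)
$u{\left(c \right)} = \frac{c}{6}$
$\left(\left(-3\right) 4 \cdot 2 + 43\right) \left(u{\left(7 \right)} - 59\right) = \left(\left(-3\right) 4 \cdot 2 + 43\right) \left(\frac{1}{6} \cdot 7 - 59\right) = \left(\left(-12\right) 2 + 43\right) \left(\frac{7}{6} - 59\right) = \left(-24 + 43\right) \left(- \frac{347}{6}\right) = 19 \left(- \frac{347}{6}\right) = - \frac{6593}{6}$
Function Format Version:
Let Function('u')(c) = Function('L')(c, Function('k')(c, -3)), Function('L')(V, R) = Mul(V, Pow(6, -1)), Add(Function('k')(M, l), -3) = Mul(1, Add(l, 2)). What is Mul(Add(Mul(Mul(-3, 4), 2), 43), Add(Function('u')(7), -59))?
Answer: Rational(-6593, 6) ≈ -1098.8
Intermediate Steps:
Function('k')(M, l) = Add(5, l) (Function('k')(M, l) = Add(3, Mul(1, Add(l, 2))) = Add(3, Mul(1, Add(2, l))) = Add(3, Add(2, l)) = Add(5, l))
Function('L')(V, R) = Mul(Rational(1, 6), V) (Function('L')(V, R) = Mul(V, Rational(1, 6)) = Mul(Rational(1, 6), V))
Function('u')(c) = Mul(Rational(1, 6), c)
Mul(Add(Mul(Mul(-3, 4), 2), 43), Add(Function('u')(7), -59)) = Mul(Add(Mul(Mul(-3, 4), 2), 43), Add(Mul(Rational(1, 6), 7), -59)) = Mul(Add(Mul(-12, 2), 43), Add(Rational(7, 6), -59)) = Mul(Add(-24, 43), Rational(-347, 6)) = Mul(19, Rational(-347, 6)) = Rational(-6593, 6)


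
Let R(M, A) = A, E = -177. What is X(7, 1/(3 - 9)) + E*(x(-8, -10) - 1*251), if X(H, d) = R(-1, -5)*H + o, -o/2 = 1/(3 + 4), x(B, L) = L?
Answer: 323132/7 ≈ 46162.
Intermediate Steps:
o = -2/7 (o = -2/(3 + 4) = -2/7 ≈ -0.28571)
X(H, d) = -2/7 - 5*H (X(H, d) = -5*H - 2/7 = -2/7 - 5*H)
X(7, 1/(3 - 9)) + E*(x(-8, -10) - 1*251) = (-2/7 - 5*7) - 177*(-10 - 1*251) = (-2/7 - 35) - 177*(-10 - 251) = -247/7 - 177*(-261) = -247/7 + 46197 = 323132/7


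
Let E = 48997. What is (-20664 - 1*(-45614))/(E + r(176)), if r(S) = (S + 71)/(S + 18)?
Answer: 968060/1901133 ≈ 0.50920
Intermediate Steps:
r(S) = (71 + S)/(18 + S)
(-20664 - 1*(-45614))/(E + r(176)) = (-20664 - 1*(-45614))/(48997 + (71 + 176)/(18 + 176)) = (-20664 + 45614)/(48997 + 247/194) = 24950/(48997 + (1/194)*247) = 24950/(48997 + 247/194) = 24950/(9505665/194) = 24950*(194/9505665) = 968060/1901133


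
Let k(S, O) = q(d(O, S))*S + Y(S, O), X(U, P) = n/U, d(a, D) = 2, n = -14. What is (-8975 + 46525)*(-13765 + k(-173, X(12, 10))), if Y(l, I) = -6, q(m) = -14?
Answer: -426154950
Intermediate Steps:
X(U, P) = -14/U
k(S, O) = -6 - 14*S (k(S, O) = -14*S - 6 = -6 - 14*S)
(-8975 + 46525)*(-13765 + k(-173, X(12, 10))) = (-8975 + 46525)*(-13765 + (-6 - 14*(-173))) = 37550*(-13765 + (-6 + 2422)) = 37550*(-13765 + 2416) = 37550*(-11349) = -426154950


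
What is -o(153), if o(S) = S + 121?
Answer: -274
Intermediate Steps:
o(S) = 121 + S
-o(153) = -(121 + 153) = -1*274 = -274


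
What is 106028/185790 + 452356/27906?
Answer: 7250169884/432054645 ≈ 16.781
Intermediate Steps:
106028/185790 + 452356/27906 = 106028*(1/185790) + 452356*(1/27906) = 53014/92895 + 226178/13953 = 7250169884/432054645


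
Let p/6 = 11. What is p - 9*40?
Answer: -294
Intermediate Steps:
p = 66 (p = 6*11 = 66)
p - 9*40 = 66 - 9*40 = 66 - 360 = -294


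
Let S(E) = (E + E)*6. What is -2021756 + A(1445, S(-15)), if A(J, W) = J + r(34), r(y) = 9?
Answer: -2020302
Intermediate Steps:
S(E) = 12*E (S(E) = (2*E)*6 = 12*E)
A(J, W) = 9 + J (A(J, W) = J + 9 = 9 + J)
-2021756 + A(1445, S(-15)) = -2021756 + (9 + 1445) = -2021756 + 1454 = -2020302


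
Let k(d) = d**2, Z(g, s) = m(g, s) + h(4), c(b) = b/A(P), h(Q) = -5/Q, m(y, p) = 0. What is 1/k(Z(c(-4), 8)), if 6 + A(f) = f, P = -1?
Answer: 16/25 ≈ 0.64000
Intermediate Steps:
A(f) = -6 + f
c(b) = -b/7 (c(b) = b/(-6 - 1) = b/(-7) = b*(-1/7) = -b/7)
Z(g, s) = -5/4 (Z(g, s) = 0 - 5/4 = -5/4)
1/k(Z(c(-4), 8)) = 1/((-5/4)**2) = 1/(25/16) = 16/25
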